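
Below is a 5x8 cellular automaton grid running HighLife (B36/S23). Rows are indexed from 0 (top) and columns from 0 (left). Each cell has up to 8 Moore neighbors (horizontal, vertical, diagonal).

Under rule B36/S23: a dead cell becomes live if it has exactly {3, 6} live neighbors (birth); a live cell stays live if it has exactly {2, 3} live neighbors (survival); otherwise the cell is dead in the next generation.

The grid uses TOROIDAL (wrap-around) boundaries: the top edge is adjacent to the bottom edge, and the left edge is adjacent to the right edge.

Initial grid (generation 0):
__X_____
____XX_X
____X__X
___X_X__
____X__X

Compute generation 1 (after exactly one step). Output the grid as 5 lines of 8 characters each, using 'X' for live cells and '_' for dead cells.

Answer: ___XXXX_
___XXXX_
___X____
___X_XX_
___XX___

Derivation:
Simulating step by step:
Generation 0 (given above): 10 live cells
Generation 1: 14 live cells
(generation 1 grid is the final answer)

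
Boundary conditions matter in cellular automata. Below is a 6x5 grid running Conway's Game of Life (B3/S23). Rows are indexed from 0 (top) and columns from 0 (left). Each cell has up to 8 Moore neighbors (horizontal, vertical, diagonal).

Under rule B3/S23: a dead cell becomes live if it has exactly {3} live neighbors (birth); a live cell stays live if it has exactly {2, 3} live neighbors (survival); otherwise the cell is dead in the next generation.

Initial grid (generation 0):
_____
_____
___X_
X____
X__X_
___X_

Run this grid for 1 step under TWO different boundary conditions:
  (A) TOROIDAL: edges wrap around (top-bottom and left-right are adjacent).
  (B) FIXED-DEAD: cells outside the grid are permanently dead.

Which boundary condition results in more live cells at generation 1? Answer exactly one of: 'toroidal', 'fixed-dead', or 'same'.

Answer: toroidal

Derivation:
Under TOROIDAL boundary, generation 1:
_____
_____
_____
_____
_____
____X
Population = 1

Under FIXED-DEAD boundary, generation 1:
_____
_____
_____
_____
_____
_____
Population = 0

Comparison: toroidal=1, fixed-dead=0 -> toroidal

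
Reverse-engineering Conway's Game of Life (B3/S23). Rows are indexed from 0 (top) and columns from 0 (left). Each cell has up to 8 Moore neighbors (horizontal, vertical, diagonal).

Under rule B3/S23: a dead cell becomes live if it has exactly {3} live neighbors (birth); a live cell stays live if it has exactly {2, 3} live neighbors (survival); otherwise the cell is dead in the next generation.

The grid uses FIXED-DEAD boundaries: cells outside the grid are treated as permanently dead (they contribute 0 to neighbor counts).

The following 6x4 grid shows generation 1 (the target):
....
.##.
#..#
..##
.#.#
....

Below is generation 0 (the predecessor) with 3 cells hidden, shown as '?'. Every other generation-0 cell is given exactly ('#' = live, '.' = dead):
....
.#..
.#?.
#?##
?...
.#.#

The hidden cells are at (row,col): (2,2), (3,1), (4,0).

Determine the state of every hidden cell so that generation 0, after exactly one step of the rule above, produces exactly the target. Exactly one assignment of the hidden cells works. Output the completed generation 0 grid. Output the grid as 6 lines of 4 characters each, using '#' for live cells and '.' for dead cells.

Answer: ....
.#..
.##.
#.##
....
.#.#

Derivation:
Hidden generation-0 cells (in order): (2,2), (3,1), (4,0).
A hidden cell only influences target cells in its own 3x3 neighborhood. Try each of the 2^3 = 8 assignments, step the completed generation 0 forward once under B3/S23, and compare with the target:
  (2,2)=. (3,1)=. (4,0)=. -> step gives (1,1)='.' but target has '#' -> reject
  (2,2)=. (3,1)=. (4,0)=# -> step gives (1,1)='.' but target has '#' -> reject
  (2,2)=. (3,1)=# (4,0)=. -> step gives (1,1)='.' but target has '#' -> reject
  (2,2)=. (3,1)=# (4,0)=# -> step gives (1,1)='.' but target has '#' -> reject
  (2,2)=# (3,1)=. (4,0)=. -> step reproduces the target at every cell -> ACCEPT
  (2,2)=# (3,1)=. (4,0)=# -> step gives (3,0)='#' but target has '.' -> reject
  (2,2)=# (3,1)=# (4,0)=. -> step gives (2,0)='.' but target has '#' -> reject
  (2,2)=# (3,1)=# (4,0)=# -> step gives (2,0)='.' but target has '#' -> reject
Unique solution: (2,2)=live, (3,1)=dead, (4,0)=dead.
Check: live-neighbor counts of every cell in the completed generation 0:
1110
2231
3443
1432
2343
1020
Applying B3/S23 to generation 0 with these counts gives:
....
.##.
#..#
..##
.#.#
....
which matches the target exactly.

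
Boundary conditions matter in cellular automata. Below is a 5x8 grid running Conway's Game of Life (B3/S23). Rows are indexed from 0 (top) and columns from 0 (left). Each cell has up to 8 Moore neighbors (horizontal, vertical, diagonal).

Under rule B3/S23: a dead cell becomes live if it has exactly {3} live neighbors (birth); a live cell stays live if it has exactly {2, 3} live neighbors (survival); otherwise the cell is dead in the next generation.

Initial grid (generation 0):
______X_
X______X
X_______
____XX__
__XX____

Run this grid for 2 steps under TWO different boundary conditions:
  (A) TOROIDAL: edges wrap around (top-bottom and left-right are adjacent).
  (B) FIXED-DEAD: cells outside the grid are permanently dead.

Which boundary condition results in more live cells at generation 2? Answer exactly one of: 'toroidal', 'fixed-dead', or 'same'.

Answer: toroidal

Derivation:
Under TOROIDAL boundary, generation 2:
X___X_XX
______X_
X______X
___X_X__
___X_X__
Population = 11

Under FIXED-DEAD boundary, generation 2:
________
________
________
___XX___
___XX___
Population = 4

Comparison: toroidal=11, fixed-dead=4 -> toroidal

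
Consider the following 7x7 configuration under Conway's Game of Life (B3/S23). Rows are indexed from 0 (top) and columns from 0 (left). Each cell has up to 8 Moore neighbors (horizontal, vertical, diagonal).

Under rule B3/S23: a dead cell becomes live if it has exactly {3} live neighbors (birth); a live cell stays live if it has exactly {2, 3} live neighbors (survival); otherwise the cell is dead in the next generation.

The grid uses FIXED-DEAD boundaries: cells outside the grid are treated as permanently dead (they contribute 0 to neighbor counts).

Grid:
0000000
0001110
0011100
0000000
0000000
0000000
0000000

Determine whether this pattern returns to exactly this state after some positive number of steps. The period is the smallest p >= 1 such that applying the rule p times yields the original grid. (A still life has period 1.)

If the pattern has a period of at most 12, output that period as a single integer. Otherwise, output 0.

Simulating and comparing each generation to the original:
Gen 0 (original, given above): 6 live cells
Gen 1: 6 live cells, differs from original
Gen 2: 6 live cells, MATCHES original -> period = 2

Answer: 2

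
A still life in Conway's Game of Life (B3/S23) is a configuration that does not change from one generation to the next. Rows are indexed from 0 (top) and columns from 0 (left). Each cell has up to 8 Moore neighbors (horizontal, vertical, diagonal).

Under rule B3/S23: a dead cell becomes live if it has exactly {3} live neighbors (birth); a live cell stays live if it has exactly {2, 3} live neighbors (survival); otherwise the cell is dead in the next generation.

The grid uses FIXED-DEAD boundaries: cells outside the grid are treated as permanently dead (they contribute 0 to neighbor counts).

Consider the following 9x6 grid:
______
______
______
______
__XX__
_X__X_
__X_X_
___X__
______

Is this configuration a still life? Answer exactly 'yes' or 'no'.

Compute generation 1 and compare to generation 0 (given above):
Generation 1:
______
______
______
______
__XX__
_X__X_
__X_X_
___X__
______
The grids are IDENTICAL -> still life.

Answer: yes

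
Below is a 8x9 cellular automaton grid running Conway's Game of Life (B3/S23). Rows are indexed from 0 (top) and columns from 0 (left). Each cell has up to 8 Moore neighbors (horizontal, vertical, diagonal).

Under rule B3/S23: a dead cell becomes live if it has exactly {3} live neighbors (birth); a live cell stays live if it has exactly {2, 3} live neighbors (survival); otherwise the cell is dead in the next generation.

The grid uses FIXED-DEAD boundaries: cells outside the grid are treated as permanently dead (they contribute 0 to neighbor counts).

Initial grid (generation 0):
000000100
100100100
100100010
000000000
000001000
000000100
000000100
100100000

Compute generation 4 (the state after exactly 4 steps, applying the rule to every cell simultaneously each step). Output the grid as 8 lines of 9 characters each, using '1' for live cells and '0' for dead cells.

Answer: 000000000
000000000
000000000
000000000
000000000
000000000
000000000
000000000

Derivation:
Simulating step by step:
Generation 0 (given above): 12 live cells
Generation 1: 4 live cells
000000000
000000110
000000000
000000000
000000000
000001100
000000000
000000000
Generation 2: 0 live cells
000000000
000000000
000000000
000000000
000000000
000000000
000000000
000000000
Generation 3: 0 live cells
000000000
000000000
000000000
000000000
000000000
000000000
000000000
000000000
Generation 4: 0 live cells
(generation 4 grid is the final answer)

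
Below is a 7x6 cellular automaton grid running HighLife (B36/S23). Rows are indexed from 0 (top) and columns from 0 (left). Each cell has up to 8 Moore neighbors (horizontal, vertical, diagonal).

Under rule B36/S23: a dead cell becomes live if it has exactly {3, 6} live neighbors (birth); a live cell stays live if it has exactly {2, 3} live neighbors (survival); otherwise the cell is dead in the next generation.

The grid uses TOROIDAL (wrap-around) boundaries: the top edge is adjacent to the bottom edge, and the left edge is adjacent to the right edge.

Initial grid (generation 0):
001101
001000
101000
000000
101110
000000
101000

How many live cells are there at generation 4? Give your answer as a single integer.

Answer: 15

Derivation:
Simulating step by step:
Generation 0 (given above): 12 live cells
Generation 1: 12 live cells
001100
001000
010000
001001
000100
001001
011100
Generation 2: 13 live cells
000000
011100
011000
001000
001110
010010
010010
Generation 3: 10 live cells
010100
010100
000000
000000
011010
010011
000000
Generation 4: 15 live cells
000000
000000
000000
000000
111111
111111
101010
Population at generation 4: 15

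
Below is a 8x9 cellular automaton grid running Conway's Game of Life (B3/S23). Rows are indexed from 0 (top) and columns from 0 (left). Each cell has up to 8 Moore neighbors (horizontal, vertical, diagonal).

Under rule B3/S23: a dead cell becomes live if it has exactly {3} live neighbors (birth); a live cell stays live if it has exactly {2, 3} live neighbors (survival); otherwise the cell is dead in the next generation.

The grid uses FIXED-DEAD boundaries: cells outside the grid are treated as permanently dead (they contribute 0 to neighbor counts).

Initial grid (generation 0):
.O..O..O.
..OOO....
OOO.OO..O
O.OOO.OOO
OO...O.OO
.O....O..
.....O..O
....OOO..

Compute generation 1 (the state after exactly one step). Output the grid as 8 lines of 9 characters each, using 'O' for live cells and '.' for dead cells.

Simulating step by step:
Generation 0 (given above): 31 live cells
Generation 1: 21 live cells
(generation 1 grid is the final answer)

Answer: ..O.O....
O........
O.....O.O
.........
O..OOO..O
OO...OO.O
....O..O.
....OOO..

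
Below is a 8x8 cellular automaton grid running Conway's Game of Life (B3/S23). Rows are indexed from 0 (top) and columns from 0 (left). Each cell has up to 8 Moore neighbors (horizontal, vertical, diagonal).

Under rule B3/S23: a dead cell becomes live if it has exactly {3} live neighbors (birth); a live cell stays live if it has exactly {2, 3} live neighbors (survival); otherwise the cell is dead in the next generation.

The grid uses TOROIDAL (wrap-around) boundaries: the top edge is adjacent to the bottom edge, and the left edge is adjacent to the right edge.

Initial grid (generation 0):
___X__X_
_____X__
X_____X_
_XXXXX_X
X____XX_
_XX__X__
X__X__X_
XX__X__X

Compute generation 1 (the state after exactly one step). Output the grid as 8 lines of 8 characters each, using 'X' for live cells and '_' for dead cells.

Answer: X___XXXX
_____XXX
XXXX__XX
_XXXX___
X______X
XXX_XX__
___XXXX_
XXXXXXX_

Derivation:
Simulating step by step:
Generation 0 (given above): 24 live cells
Generation 1: 36 live cells
(generation 1 grid is the final answer)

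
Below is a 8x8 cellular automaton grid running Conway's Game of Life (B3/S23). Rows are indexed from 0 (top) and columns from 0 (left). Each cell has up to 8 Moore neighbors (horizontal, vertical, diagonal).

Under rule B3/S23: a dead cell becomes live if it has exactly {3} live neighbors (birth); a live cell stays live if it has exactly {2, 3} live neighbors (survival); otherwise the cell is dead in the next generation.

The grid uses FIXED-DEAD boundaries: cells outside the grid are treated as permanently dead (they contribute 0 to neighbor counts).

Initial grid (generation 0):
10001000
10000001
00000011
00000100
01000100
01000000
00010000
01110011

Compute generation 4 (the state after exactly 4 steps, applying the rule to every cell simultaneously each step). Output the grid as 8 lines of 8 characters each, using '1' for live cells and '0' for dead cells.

Simulating step by step:
Generation 0 (given above): 16 live cells
Generation 1: 10 live cells
00000000
00000011
00000011
00000100
00000000
00100000
01010000
00110000
Generation 2: 10 live cells
00000000
00000011
00000101
00000010
00000000
00100000
01010000
00110000
Generation 3: 10 live cells
00000000
00000011
00000101
00000010
00000000
00100000
01010000
00110000
Generation 4: 10 live cells
(generation 4 grid is the final answer)

Answer: 00000000
00000011
00000101
00000010
00000000
00100000
01010000
00110000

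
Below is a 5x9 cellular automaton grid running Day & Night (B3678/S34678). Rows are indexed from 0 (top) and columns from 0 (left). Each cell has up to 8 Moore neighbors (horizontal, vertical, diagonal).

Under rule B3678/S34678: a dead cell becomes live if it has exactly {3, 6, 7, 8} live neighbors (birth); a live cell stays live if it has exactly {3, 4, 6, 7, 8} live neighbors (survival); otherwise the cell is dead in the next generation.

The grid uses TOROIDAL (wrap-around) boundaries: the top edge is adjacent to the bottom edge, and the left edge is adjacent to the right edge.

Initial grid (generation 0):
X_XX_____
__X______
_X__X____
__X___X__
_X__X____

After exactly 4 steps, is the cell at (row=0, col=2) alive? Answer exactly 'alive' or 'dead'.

Answer: alive

Derivation:
Simulating step by step:
Generation 0 (given above): 10 live cells
Generation 1: 9 live cells
__XX_____
__X______
__XX_____
_X_X_X___
_X_______
Generation 2: 11 live cells
_XX______
_XX______
_XXXX____
____X____
___XX____
Generation 3: 12 live cells
_XX______
X_X______
_XXX_____
___XXX___
__XX_____
Generation 4: 12 live cells
_XX______
_X_______
_XXX_____
_XX_X____
_XXX_____

Cell (0,2) at generation 4: 1 -> alive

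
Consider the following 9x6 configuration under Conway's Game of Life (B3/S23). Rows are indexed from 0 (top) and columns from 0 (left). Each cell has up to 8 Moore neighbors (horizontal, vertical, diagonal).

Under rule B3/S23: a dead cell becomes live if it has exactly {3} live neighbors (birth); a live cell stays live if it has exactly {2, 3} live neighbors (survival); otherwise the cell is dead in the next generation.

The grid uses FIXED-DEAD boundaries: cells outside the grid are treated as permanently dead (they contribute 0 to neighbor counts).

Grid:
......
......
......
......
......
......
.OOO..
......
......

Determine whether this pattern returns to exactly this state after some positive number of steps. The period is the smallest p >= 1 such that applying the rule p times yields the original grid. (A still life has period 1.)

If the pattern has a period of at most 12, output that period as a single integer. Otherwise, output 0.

Answer: 2

Derivation:
Simulating and comparing each generation to the original:
Gen 0 (original, given above): 3 live cells
Gen 1: 3 live cells, differs from original
Gen 2: 3 live cells, MATCHES original -> period = 2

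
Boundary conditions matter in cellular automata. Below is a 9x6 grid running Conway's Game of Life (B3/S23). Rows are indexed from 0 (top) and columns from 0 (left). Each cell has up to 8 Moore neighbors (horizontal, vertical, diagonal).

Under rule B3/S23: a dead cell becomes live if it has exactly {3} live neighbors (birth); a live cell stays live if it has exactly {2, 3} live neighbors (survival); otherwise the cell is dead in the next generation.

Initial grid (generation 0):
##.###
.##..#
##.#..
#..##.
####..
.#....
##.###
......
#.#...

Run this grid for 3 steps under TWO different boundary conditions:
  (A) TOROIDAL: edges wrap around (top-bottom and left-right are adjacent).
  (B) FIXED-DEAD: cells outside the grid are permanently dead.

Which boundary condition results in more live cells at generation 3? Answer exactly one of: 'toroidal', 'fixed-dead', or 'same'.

Answer: fixed-dead

Derivation:
Under TOROIDAL boundary, generation 3:
..#.##
...###
......
....#.
...##.
..#...
####.#
..#..#
......
Population = 17

Under FIXED-DEAD boundary, generation 3:
.#####
.###.#
.##.##
....##
....##
..#.##
#.#.##
..#.#.
...#..
Population = 27

Comparison: toroidal=17, fixed-dead=27 -> fixed-dead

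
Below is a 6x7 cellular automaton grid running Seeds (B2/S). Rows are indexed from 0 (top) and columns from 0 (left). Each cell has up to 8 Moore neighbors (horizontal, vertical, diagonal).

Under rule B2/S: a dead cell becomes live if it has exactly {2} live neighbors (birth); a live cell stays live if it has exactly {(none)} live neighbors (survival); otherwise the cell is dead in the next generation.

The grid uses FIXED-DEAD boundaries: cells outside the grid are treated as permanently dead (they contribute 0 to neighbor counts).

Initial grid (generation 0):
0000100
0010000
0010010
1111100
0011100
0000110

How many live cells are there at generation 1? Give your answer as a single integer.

Simulating step by step:
Generation 0 (given above): 14 live cells
Generation 1: 7 live cells
0001000
0100110
1000000
0000000
1000000
0010000
Population at generation 1: 7

Answer: 7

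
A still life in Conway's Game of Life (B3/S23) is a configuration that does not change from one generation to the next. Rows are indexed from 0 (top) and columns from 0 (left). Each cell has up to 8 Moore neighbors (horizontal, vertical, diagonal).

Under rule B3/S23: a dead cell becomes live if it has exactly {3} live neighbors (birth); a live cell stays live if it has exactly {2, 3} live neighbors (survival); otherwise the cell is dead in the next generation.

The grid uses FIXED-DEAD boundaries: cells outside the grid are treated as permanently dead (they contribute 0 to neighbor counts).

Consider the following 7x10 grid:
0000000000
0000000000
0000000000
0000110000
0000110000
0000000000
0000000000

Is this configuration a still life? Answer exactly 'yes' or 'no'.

Compute generation 1 and compare to generation 0 (given above):
Generation 1:
0000000000
0000000000
0000000000
0000110000
0000110000
0000000000
0000000000
The grids are IDENTICAL -> still life.

Answer: yes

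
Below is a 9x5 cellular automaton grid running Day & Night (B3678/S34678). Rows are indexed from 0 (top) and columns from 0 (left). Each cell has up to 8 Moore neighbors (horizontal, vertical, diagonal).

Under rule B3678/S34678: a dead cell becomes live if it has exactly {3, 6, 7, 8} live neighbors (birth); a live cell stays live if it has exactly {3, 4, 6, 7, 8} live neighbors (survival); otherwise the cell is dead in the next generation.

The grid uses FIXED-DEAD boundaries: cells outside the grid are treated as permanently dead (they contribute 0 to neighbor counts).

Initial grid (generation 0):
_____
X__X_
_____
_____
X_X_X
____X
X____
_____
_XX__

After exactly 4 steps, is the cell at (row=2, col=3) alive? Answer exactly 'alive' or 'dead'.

Simulating step by step:
Generation 0 (given above): 9 live cells
Generation 1: 4 live cells
_____
_____
_____
_____
___X_
_X_X_
_____
_X___
_____
Generation 2: 3 live cells
_____
_____
_____
_____
__X__
__X__
__X__
_____
_____
Generation 3: 2 live cells
_____
_____
_____
_____
_____
_X_X_
_____
_____
_____
Generation 4: 0 live cells
_____
_____
_____
_____
_____
_____
_____
_____
_____

Cell (2,3) at generation 4: 0 -> dead

Answer: dead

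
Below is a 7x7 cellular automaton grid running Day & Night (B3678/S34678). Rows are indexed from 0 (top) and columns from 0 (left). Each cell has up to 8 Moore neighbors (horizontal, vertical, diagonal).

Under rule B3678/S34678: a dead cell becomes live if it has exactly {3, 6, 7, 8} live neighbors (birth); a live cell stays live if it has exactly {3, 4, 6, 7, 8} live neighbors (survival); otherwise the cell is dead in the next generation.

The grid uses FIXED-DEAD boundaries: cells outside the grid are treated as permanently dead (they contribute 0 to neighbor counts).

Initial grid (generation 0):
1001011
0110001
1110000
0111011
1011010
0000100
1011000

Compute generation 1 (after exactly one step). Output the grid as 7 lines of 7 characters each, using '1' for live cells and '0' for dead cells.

Answer: 0110000
0011010
1110011
0111000
0011011
0000100
0000000

Derivation:
Simulating step by step:
Generation 0 (given above): 23 live cells
Generation 1: 18 live cells
(generation 1 grid is the final answer)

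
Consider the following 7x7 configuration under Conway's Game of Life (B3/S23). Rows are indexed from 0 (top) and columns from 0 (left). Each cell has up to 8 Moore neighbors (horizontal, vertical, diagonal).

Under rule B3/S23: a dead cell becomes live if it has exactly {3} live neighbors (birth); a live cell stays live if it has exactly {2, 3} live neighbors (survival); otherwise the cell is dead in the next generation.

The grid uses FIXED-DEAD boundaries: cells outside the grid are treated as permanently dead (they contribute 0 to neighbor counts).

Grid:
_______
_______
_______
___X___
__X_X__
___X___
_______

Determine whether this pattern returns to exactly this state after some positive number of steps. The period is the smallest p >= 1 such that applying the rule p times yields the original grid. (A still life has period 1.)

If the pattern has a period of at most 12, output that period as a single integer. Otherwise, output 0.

Simulating and comparing each generation to the original:
Gen 0 (original, given above): 4 live cells
Gen 1: 4 live cells, MATCHES original -> period = 1

Answer: 1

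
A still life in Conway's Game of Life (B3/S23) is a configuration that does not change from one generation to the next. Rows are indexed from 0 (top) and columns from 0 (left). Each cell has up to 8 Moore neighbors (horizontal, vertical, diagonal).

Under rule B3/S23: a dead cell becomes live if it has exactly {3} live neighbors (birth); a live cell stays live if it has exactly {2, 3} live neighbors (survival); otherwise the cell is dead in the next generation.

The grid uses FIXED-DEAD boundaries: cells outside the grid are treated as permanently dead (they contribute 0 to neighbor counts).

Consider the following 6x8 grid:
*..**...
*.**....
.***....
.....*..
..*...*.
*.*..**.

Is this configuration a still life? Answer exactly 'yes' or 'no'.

Compute generation 1 and compare to generation 0 (given above):
Generation 1:
.****...
*.......
.*.**...
.*.*....
.*....*.
.*...**.
Cell (0,0) differs: gen0=1 vs gen1=0 -> NOT a still life.

Answer: no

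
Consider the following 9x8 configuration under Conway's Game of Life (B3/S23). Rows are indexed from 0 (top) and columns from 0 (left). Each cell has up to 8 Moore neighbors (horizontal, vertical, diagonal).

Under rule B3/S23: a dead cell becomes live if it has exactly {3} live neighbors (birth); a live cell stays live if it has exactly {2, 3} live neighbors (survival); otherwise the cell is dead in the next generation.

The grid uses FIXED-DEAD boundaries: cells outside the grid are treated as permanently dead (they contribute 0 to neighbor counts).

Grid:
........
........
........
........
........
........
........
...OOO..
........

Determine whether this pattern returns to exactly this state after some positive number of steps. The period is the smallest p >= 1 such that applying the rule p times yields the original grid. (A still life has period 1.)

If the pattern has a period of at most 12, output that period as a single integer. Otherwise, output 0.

Simulating and comparing each generation to the original:
Gen 0 (original, given above): 3 live cells
Gen 1: 3 live cells, differs from original
Gen 2: 3 live cells, MATCHES original -> period = 2

Answer: 2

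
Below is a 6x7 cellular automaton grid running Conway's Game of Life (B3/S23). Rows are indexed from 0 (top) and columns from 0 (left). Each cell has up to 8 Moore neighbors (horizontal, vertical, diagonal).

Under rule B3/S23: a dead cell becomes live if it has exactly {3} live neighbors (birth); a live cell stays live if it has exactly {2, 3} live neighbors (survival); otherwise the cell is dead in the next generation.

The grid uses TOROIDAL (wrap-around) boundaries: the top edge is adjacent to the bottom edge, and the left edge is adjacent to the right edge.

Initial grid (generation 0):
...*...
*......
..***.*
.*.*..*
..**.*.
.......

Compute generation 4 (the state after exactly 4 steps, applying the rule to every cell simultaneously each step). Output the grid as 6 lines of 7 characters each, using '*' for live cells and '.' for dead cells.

Answer: ..*.**.
.**.**.
*.*****
*......
...*..*
..*...*

Derivation:
Simulating step by step:
Generation 0 (given above): 12 live cells
Generation 1: 17 live cells
.......
..*.*..
.******
**....*
..***..
..***..
Generation 2: 13 live cells
..*.*..
.**.*..
....*.*
......*
*...**.
..*.*..
Generation 3: 17 live cells
..*.**.
.**.*..
*..*...
*...*.*
...****
.*..*..
Generation 4: 18 live cells
(generation 4 grid is the final answer)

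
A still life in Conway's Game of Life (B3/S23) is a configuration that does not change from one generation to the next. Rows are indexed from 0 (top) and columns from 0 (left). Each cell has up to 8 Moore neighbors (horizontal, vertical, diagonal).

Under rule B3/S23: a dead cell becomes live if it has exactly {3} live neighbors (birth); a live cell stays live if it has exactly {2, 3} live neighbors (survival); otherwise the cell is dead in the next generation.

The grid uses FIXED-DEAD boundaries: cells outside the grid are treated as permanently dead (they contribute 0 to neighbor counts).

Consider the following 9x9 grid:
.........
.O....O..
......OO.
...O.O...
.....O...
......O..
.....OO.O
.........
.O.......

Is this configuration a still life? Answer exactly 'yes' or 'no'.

Answer: no

Derivation:
Compute generation 1 and compare to generation 0 (given above):
Generation 1:
.........
......OO.
.....OOO.
....OO...
....OOO..
......OO.
.....OOO.
.........
.........
Cell (1,1) differs: gen0=1 vs gen1=0 -> NOT a still life.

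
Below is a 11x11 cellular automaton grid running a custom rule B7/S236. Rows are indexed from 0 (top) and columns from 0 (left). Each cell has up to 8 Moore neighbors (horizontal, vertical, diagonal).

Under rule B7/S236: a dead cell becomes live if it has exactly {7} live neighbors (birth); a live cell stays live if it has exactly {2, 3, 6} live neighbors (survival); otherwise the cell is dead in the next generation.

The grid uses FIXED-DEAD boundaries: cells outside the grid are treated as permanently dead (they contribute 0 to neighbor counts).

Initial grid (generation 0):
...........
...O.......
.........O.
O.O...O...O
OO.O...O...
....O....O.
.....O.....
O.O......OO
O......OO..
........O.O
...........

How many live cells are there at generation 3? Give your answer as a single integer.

Simulating step by step:
Generation 0 (given above): 22 live cells
Generation 1: 10 live cells
...........
...........
...........
O.O........
OO.O.......
....O......
...........
.........O.
.......OO..
........O..
...........
Generation 2: 8 live cells
...........
...........
...........
O.O........
OO.O.......
...........
...........
...........
.......OO..
........O..
...........
Generation 3: 7 live cells
...........
...........
...........
O.O........
OO.........
...........
...........
...........
.......OO..
........O..
...........
Population at generation 3: 7

Answer: 7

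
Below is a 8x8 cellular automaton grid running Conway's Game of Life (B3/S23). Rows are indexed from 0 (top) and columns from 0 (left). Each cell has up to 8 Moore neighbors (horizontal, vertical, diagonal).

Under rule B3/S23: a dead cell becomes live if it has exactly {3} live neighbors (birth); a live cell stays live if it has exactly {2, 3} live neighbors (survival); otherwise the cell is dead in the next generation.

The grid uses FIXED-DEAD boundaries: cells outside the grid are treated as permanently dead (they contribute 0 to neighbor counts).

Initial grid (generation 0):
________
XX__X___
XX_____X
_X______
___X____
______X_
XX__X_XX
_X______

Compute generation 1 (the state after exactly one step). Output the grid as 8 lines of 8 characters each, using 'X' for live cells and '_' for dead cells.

Answer: ________
XX______
__X_____
XXX_____
________
_____XXX
XX___XXX
XX______

Derivation:
Simulating step by step:
Generation 0 (given above): 15 live cells
Generation 1: 16 live cells
(generation 1 grid is the final answer)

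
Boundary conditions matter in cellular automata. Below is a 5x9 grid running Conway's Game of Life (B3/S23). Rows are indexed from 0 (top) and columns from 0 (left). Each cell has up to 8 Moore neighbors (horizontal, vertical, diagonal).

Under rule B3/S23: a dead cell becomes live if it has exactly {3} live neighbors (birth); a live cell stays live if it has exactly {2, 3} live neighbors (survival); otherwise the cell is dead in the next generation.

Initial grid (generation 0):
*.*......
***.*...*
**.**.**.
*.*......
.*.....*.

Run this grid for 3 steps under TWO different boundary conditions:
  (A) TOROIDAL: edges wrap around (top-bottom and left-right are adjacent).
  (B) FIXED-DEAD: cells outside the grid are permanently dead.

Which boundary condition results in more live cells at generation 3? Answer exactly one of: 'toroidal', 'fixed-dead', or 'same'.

Under TOROIDAL boundary, generation 3:
.****..**
..***....
...*...**
**.***...
.........
Population = 17

Under FIXED-DEAD boundary, generation 3:
....*....
....*....
..**...**
.*.******
.*..***..
Population = 17

Comparison: toroidal=17, fixed-dead=17 -> same

Answer: same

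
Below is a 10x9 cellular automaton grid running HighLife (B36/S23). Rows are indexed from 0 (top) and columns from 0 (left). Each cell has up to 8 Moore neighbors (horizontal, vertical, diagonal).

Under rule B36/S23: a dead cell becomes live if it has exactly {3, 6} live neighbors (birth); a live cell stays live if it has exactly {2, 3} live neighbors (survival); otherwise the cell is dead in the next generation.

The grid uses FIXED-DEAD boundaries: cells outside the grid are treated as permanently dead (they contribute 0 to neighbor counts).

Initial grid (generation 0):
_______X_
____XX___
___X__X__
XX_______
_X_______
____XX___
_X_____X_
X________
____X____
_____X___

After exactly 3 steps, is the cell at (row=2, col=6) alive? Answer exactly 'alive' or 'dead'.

Simulating step by step:
Generation 0 (given above): 15 live cells
Generation 1: 10 live cells
_________
____XXX__
____XX___
XXX______
XX_______
_________
_________
_________
_________
_________
Generation 2: 11 live cells
_____X___
____X_X__
_X_XX_X__
X_X______
X_X______
_________
_________
_________
_________
_________
Generation 3: 10 live cells
_____X___
___XX_X__
_XXXX____
X_X______
_________
_________
_________
_________
_________
_________

Cell (2,6) at generation 3: 0 -> dead

Answer: dead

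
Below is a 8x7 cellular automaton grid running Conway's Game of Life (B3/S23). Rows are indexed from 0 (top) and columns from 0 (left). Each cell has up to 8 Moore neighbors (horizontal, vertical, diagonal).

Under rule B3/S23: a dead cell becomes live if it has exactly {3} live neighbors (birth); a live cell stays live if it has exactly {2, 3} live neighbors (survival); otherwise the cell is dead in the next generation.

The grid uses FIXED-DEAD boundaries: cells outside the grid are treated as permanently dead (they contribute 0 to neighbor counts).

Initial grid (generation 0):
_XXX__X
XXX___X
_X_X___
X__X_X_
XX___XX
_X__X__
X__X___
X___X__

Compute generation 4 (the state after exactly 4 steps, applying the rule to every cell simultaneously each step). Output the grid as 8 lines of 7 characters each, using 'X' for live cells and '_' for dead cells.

Answer: ____X__
___XXX_
__X__XX
_XX_X__
_XXXX__
___X_X_
____XX_
____XX_

Derivation:
Simulating step by step:
Generation 0 (given above): 23 live cells
Generation 1: 21 live cells
X__X___
X______
___XX__
X____XX
XXX__XX
_XX_XX_
XX_XX__
_______
Generation 2: 17 live cells
_______
___XX__
____XX_
X_XX__X
X_XX___
______X
XX_XXX_
_______
Generation 3: 14 live cells
_______
___XXX_
__X__X_
__X__X_
__XX___
X____X_
____XX_
____X__
Generation 4: 20 live cells
(generation 4 grid is the final answer)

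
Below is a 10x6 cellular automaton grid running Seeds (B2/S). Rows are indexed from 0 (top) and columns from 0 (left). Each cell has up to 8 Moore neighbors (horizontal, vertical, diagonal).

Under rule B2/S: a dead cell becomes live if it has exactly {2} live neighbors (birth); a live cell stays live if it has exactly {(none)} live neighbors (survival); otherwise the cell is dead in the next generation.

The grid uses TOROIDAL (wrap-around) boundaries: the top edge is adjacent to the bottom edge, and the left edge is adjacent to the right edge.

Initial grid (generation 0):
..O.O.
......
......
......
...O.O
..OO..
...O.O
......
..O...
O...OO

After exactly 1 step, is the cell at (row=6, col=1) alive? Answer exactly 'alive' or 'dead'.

Answer: dead

Derivation:
Simulating step by step:
Generation 0 (given above): 12 live cells
Generation 1: 14 live cells
OO....
...O..
......
....O.
......
O....O
......
..OOO.
OO.OO.
..O...

Cell (6,1) at generation 1: 0 -> dead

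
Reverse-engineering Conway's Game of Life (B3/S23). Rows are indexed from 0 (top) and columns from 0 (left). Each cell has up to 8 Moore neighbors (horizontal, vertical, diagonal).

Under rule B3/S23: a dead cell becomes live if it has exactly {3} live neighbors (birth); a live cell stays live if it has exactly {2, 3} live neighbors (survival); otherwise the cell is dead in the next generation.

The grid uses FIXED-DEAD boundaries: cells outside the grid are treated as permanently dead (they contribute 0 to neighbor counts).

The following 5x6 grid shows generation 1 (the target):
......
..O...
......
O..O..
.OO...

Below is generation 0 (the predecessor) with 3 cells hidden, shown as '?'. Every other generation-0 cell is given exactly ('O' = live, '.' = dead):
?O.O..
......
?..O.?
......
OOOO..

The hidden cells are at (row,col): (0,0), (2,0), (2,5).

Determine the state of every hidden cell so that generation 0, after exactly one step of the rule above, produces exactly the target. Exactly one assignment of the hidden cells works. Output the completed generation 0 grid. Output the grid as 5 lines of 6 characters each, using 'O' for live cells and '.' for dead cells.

Hidden generation-0 cells (in order): (0,0), (2,0), (2,5).
A hidden cell only influences target cells in its own 3x3 neighborhood. Try each of the 2^3 = 8 assignments, step the completed generation 0 forward once under B3/S23, and compare with the target:
  (0,0)=. (2,0)=. (2,5)=. -> step gives (3,0)='.' but target has 'O' -> reject
  (0,0)=. (2,0)=. (2,5)=O -> step gives (1,4)='O' but target has '.' -> reject
  (0,0)=. (2,0)=O (2,5)=. -> step reproduces the target at every cell -> ACCEPT
  (0,0)=. (2,0)=O (2,5)=O -> step gives (1,4)='O' but target has '.' -> reject
  (0,0)=O (2,0)=. (2,5)=. -> step gives (3,0)='.' but target has 'O' -> reject
  (0,0)=O (2,0)=. (2,5)=O -> step gives (1,4)='O' but target has '.' -> reject
  (0,0)=O (2,0)=O (2,5)=. -> step gives (1,0)='O' but target has '.' -> reject
  (0,0)=O (2,0)=O (2,5)=O -> step gives (1,0)='O' but target has '.' -> reject
Unique solution: (0,0)=dead, (2,0)=live, (2,5)=dead.
Check: live-neighbor counts of every cell in the completed generation 0:
102010
223220
011010
344320
122110
Applying B3/S23 to generation 0 with these counts gives:
......
..O...
......
O..O..
.OO...
which matches the target exactly.

Answer: .O.O..
......
O..O..
......
OOOO..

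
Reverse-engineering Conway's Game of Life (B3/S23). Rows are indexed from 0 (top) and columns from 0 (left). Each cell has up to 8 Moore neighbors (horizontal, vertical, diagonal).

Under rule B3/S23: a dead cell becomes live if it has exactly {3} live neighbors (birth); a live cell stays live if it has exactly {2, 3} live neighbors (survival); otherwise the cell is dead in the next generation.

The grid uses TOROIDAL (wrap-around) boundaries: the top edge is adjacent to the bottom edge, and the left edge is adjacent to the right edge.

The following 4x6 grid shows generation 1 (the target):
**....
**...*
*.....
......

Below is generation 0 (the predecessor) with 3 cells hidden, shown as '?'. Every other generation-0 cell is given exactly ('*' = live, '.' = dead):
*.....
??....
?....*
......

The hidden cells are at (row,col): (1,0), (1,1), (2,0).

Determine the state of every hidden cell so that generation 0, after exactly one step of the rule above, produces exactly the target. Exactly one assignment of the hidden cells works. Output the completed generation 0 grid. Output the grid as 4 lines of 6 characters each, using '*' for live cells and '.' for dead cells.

Hidden generation-0 cells (in order): (1,0), (1,1), (2,0).
A hidden cell only influences target cells in its own 3x3 neighborhood. Try each of the 2^3 = 8 assignments, step the completed generation 0 forward once under B3/S23, and compare with the target:
  (1,0)=. (1,1)=. (2,0)=. -> step gives (0,0)='.' but target has '*' -> reject
  (1,0)=. (1,1)=. (2,0)=* -> step gives (0,0)='.' but target has '*' -> reject
  (1,0)=. (1,1)=* (2,0)=. -> step gives (0,0)='.' but target has '*' -> reject
  (1,0)=. (1,1)=* (2,0)=* -> step gives (0,0)='.' but target has '*' -> reject
  (1,0)=* (1,1)=. (2,0)=. -> step gives (0,0)='.' but target has '*' -> reject
  (1,0)=* (1,1)=. (2,0)=* -> step gives (0,0)='.' but target has '*' -> reject
  (1,0)=* (1,1)=* (2,0)=. -> step reproduces the target at every cell -> ACCEPT
  (1,0)=* (1,1)=* (2,0)=* -> step gives (1,0)='.' but target has '*' -> reject
Unique solution: (1,0)=live, (1,1)=live, (2,0)=dead.
Check: live-neighbor counts of every cell in the completed generation 0:
231002
321013
321011
210012
Applying B3/S23 to generation 0 with these counts gives:
**....
**...*
*.....
......
which matches the target exactly.

Answer: *.....
**....
.....*
......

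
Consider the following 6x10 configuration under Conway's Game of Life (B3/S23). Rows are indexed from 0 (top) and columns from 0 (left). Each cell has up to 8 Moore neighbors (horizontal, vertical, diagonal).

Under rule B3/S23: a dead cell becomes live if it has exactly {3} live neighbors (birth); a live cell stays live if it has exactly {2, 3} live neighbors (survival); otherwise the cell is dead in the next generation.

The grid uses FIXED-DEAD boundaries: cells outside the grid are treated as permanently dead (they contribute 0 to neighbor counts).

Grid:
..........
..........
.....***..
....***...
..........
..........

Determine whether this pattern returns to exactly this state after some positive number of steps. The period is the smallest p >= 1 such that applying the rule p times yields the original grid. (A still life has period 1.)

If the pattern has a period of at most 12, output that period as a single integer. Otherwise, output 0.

Answer: 2

Derivation:
Simulating and comparing each generation to the original:
Gen 0 (original, given above): 6 live cells
Gen 1: 6 live cells, differs from original
Gen 2: 6 live cells, MATCHES original -> period = 2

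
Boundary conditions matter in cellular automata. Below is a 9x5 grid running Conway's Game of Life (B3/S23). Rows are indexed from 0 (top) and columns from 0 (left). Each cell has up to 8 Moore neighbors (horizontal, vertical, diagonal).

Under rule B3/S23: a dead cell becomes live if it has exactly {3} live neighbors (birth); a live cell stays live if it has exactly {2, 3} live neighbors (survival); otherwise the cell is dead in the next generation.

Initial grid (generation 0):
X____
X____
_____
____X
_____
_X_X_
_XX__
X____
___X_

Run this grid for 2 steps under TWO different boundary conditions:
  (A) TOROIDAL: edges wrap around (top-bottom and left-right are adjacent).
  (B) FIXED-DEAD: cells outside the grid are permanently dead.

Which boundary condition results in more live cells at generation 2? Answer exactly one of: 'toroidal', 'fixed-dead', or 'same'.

Answer: toroidal

Derivation:
Under TOROIDAL boundary, generation 2:
_____
_____
_____
_____
_____
XXX__
X____
__XX_
X__X_
Population = 8

Under FIXED-DEAD boundary, generation 2:
_____
_____
_____
_____
_____
XXX__
X____
X_X__
_____
Population = 6

Comparison: toroidal=8, fixed-dead=6 -> toroidal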